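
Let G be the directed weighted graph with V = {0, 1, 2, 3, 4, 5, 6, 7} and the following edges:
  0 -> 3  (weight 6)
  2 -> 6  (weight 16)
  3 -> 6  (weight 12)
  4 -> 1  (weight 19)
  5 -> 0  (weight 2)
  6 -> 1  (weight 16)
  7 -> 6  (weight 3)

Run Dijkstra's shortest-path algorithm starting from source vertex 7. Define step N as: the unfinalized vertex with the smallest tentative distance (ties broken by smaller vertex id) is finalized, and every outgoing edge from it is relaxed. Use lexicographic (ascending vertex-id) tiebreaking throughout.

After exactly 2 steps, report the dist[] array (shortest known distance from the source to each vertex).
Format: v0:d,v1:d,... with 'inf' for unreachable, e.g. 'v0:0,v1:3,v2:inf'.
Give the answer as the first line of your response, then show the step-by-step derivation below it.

v0:inf,v1:19,v2:inf,v3:inf,v4:inf,v5:inf,v6:3,v7:0

step 1: dist = v0:inf,v1:inf,v2:inf,v3:inf,v4:inf,v5:inf,v6:3,v7:0
step 2: dist = v0:inf,v1:19,v2:inf,v3:inf,v4:inf,v5:inf,v6:3,v7:0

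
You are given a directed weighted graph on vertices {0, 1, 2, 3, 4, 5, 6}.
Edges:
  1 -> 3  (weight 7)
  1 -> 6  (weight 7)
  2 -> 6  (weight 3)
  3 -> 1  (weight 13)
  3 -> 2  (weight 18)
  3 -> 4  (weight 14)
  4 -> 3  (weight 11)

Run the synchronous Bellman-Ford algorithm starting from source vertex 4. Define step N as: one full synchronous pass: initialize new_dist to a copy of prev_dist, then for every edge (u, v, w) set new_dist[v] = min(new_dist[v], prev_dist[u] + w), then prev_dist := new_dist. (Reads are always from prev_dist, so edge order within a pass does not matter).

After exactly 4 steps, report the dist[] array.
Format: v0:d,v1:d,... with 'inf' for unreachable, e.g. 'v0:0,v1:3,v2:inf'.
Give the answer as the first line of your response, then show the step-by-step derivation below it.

v0:inf,v1:24,v2:29,v3:11,v4:0,v5:inf,v6:31

step 1: dist = v0:inf,v1:inf,v2:inf,v3:11,v4:0,v5:inf,v6:inf
step 2: dist = v0:inf,v1:24,v2:29,v3:11,v4:0,v5:inf,v6:inf
step 3: dist = v0:inf,v1:24,v2:29,v3:11,v4:0,v5:inf,v6:31
step 4: dist = v0:inf,v1:24,v2:29,v3:11,v4:0,v5:inf,v6:31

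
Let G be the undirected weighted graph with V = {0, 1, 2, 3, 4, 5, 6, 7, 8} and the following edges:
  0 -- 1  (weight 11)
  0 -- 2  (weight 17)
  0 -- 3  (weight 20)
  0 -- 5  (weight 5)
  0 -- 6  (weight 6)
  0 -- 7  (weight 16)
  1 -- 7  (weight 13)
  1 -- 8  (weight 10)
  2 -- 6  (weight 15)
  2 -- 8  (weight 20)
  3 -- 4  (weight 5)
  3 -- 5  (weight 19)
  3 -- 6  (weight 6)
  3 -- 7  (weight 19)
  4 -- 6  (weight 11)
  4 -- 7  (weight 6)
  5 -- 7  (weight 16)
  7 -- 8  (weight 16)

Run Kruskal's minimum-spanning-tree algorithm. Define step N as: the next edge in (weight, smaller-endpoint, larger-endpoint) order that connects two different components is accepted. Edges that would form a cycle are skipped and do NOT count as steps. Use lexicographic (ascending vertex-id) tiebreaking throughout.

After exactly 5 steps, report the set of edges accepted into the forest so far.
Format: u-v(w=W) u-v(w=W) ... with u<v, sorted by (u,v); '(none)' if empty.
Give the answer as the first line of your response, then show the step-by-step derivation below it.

0-5(w=5) 0-6(w=6) 3-4(w=5) 3-6(w=6) 4-7(w=6)

step 1: add edge 0-5 (w=5); MST = {0-5(w=5)}
step 2: add edge 3-4 (w=5); MST = {0-5(w=5) 3-4(w=5)}
step 3: add edge 0-6 (w=6); MST = {0-5(w=5) 0-6(w=6) 3-4(w=5)}
step 4: add edge 3-6 (w=6); MST = {0-5(w=5) 0-6(w=6) 3-4(w=5) 3-6(w=6)}
step 5: add edge 4-7 (w=6); MST = {0-5(w=5) 0-6(w=6) 3-4(w=5) 3-6(w=6) 4-7(w=6)}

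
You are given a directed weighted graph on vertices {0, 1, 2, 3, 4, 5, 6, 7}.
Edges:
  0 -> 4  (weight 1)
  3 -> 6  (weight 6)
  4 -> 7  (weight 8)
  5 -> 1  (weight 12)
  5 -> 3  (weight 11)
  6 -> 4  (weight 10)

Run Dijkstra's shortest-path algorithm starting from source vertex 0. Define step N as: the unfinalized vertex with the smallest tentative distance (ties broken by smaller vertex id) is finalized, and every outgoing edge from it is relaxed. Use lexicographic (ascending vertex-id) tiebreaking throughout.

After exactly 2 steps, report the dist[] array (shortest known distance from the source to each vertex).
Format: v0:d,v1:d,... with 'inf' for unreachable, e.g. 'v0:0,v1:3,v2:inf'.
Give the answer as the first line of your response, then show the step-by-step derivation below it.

v0:0,v1:inf,v2:inf,v3:inf,v4:1,v5:inf,v6:inf,v7:9

step 1: dist = v0:0,v1:inf,v2:inf,v3:inf,v4:1,v5:inf,v6:inf,v7:inf
step 2: dist = v0:0,v1:inf,v2:inf,v3:inf,v4:1,v5:inf,v6:inf,v7:9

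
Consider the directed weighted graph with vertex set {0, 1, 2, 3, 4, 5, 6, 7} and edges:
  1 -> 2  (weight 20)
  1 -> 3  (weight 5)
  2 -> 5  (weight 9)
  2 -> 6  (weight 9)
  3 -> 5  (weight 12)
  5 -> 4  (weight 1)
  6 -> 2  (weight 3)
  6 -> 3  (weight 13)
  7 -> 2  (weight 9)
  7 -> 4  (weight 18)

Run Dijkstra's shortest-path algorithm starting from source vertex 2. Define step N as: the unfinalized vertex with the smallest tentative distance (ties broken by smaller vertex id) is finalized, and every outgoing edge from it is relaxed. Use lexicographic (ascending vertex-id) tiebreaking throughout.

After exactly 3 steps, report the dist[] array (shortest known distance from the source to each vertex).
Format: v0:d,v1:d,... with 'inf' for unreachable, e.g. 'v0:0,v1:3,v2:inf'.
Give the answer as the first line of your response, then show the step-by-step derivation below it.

v0:inf,v1:inf,v2:0,v3:22,v4:10,v5:9,v6:9,v7:inf

step 1: dist = v0:inf,v1:inf,v2:0,v3:inf,v4:inf,v5:9,v6:9,v7:inf
step 2: dist = v0:inf,v1:inf,v2:0,v3:inf,v4:10,v5:9,v6:9,v7:inf
step 3: dist = v0:inf,v1:inf,v2:0,v3:22,v4:10,v5:9,v6:9,v7:inf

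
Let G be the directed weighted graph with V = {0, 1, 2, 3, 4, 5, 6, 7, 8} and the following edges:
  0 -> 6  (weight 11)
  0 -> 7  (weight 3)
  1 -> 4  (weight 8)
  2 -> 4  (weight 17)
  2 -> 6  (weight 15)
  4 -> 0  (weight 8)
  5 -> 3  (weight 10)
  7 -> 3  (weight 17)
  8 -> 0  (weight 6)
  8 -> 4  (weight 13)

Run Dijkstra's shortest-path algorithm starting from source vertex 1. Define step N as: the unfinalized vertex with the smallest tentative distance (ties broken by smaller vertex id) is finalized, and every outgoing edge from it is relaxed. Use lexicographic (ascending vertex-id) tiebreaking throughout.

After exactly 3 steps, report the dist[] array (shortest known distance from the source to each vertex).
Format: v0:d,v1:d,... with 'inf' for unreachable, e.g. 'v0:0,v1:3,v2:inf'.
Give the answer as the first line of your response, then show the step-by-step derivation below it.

v0:16,v1:0,v2:inf,v3:inf,v4:8,v5:inf,v6:27,v7:19,v8:inf

step 1: dist = v0:inf,v1:0,v2:inf,v3:inf,v4:8,v5:inf,v6:inf,v7:inf,v8:inf
step 2: dist = v0:16,v1:0,v2:inf,v3:inf,v4:8,v5:inf,v6:inf,v7:inf,v8:inf
step 3: dist = v0:16,v1:0,v2:inf,v3:inf,v4:8,v5:inf,v6:27,v7:19,v8:inf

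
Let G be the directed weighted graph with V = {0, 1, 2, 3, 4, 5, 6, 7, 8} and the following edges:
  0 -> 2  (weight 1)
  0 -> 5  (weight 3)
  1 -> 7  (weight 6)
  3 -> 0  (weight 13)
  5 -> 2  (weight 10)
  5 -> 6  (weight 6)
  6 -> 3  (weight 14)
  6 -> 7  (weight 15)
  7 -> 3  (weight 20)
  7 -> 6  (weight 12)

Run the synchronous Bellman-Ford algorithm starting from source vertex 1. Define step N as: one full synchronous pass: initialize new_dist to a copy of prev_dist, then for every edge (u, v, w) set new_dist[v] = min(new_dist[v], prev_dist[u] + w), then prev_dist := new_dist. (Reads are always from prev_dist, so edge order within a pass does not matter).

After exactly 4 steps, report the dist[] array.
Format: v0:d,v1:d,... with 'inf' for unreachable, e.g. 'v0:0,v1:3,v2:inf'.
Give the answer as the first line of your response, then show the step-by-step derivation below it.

v0:39,v1:0,v2:40,v3:26,v4:inf,v5:42,v6:18,v7:6,v8:inf

step 1: dist = v0:inf,v1:0,v2:inf,v3:inf,v4:inf,v5:inf,v6:inf,v7:6,v8:inf
step 2: dist = v0:inf,v1:0,v2:inf,v3:26,v4:inf,v5:inf,v6:18,v7:6,v8:inf
step 3: dist = v0:39,v1:0,v2:inf,v3:26,v4:inf,v5:inf,v6:18,v7:6,v8:inf
step 4: dist = v0:39,v1:0,v2:40,v3:26,v4:inf,v5:42,v6:18,v7:6,v8:inf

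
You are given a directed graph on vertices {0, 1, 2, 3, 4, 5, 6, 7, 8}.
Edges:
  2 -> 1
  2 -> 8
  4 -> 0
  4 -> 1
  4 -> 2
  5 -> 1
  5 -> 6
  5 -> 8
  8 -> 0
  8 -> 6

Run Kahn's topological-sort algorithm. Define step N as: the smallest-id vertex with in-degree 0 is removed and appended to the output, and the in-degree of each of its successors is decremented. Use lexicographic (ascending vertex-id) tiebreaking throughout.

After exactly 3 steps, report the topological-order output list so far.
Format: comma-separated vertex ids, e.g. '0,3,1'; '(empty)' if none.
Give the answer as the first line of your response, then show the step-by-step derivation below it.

3,4,2

step 1: output 3; order=[3]; indeg=(2,3,1,0,0,0,2,0,2)
step 2: output 4; order=[3,4]; indeg=(1,2,0,0,0,0,2,0,2)
step 3: output 2; order=[3,4,2]; indeg=(1,1,0,0,0,0,2,0,1)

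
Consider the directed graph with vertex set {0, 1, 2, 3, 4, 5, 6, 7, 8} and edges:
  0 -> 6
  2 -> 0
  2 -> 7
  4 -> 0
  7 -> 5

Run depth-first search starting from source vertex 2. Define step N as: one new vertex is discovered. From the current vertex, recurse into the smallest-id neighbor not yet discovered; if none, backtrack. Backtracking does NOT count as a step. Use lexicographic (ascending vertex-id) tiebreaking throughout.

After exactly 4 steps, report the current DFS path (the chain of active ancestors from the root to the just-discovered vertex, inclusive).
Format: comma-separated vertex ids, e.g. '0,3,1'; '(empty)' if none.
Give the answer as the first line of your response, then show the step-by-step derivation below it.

2,7

step 1: discover 2; path=2; order=2
step 2: discover 0; path=2>0; order=2,0
step 3: discover 6; path=2>0>6; order=2,0,6
step 4: discover 7; path=2>7; order=2,0,6,7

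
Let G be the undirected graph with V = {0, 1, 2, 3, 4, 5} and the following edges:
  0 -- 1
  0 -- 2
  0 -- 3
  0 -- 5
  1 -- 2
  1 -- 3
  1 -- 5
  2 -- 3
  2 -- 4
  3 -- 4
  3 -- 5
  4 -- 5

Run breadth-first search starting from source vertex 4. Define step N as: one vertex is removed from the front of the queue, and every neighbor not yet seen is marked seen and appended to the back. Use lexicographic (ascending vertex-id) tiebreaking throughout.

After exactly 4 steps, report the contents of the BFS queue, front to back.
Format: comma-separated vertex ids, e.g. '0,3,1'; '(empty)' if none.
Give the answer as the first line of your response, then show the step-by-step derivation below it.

0,1

step 1: dequeue 4; queue=[2,3,5]; order=4
step 2: dequeue 2; queue=[3,5,0,1]; order=4,2
step 3: dequeue 3; queue=[5,0,1]; order=4,2,3
step 4: dequeue 5; queue=[0,1]; order=4,2,3,5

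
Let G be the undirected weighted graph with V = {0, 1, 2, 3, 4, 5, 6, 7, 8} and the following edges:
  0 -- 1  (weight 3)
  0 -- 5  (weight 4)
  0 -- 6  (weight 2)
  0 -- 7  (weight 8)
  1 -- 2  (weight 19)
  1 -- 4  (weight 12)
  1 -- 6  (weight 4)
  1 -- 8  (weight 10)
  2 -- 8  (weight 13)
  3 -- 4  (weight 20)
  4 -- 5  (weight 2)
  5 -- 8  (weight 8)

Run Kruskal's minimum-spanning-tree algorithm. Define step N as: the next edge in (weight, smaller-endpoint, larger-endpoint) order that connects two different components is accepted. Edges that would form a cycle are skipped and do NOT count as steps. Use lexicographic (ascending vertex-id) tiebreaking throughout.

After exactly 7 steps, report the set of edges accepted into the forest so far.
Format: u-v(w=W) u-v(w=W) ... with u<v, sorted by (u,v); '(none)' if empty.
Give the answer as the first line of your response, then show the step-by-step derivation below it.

0-1(w=3) 0-5(w=4) 0-6(w=2) 0-7(w=8) 2-8(w=13) 4-5(w=2) 5-8(w=8)

step 1: add edge 0-6 (w=2); MST = {0-6(w=2)}
step 2: add edge 4-5 (w=2); MST = {0-6(w=2) 4-5(w=2)}
step 3: add edge 0-1 (w=3); MST = {0-1(w=3) 0-6(w=2) 4-5(w=2)}
step 4: add edge 0-5 (w=4); MST = {0-1(w=3) 0-5(w=4) 0-6(w=2) 4-5(w=2)}
step 5: add edge 0-7 (w=8); MST = {0-1(w=3) 0-5(w=4) 0-6(w=2) 0-7(w=8) 4-5(w=2)}
step 6: add edge 5-8 (w=8); MST = {0-1(w=3) 0-5(w=4) 0-6(w=2) 0-7(w=8) 4-5(w=2) 5-8(w=8)}
step 7: add edge 2-8 (w=13); MST = {0-1(w=3) 0-5(w=4) 0-6(w=2) 0-7(w=8) 2-8(w=13) 4-5(w=2) 5-8(w=8)}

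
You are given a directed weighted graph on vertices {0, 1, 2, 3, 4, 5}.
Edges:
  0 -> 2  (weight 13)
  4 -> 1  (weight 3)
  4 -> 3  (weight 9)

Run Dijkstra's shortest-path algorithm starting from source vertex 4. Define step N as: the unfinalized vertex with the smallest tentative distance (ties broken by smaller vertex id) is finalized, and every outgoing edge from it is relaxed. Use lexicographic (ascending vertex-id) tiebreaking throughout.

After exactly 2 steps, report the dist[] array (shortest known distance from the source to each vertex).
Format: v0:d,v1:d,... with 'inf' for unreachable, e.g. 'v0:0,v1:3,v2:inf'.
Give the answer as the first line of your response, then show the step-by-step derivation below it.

v0:inf,v1:3,v2:inf,v3:9,v4:0,v5:inf

step 1: dist = v0:inf,v1:3,v2:inf,v3:9,v4:0,v5:inf
step 2: dist = v0:inf,v1:3,v2:inf,v3:9,v4:0,v5:inf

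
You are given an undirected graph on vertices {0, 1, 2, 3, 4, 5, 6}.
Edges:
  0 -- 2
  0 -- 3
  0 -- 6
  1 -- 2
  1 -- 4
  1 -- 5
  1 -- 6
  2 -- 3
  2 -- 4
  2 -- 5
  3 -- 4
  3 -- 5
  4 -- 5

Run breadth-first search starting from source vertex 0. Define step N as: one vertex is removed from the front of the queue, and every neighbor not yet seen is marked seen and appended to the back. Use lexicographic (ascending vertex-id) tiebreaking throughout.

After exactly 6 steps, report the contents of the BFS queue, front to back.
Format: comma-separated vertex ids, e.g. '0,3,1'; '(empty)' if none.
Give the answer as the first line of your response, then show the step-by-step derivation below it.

5

step 1: dequeue 0; queue=[2,3,6]; order=0
step 2: dequeue 2; queue=[3,6,1,4,5]; order=0,2
step 3: dequeue 3; queue=[6,1,4,5]; order=0,2,3
step 4: dequeue 6; queue=[1,4,5]; order=0,2,3,6
step 5: dequeue 1; queue=[4,5]; order=0,2,3,6,1
step 6: dequeue 4; queue=[5]; order=0,2,3,6,1,4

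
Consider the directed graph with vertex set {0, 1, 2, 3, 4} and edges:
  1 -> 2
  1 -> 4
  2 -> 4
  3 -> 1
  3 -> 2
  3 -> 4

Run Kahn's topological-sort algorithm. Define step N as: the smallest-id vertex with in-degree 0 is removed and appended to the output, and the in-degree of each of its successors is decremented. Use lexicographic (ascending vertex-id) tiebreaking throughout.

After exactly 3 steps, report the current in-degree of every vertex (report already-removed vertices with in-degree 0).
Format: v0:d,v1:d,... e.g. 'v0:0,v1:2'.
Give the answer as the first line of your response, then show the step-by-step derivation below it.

v0:0,v1:0,v2:0,v3:0,v4:1

step 1: output 0; order=[0]; indeg=(0,1,2,0,3)
step 2: output 3; order=[0,3]; indeg=(0,0,1,0,2)
step 3: output 1; order=[0,3,1]; indeg=(0,0,0,0,1)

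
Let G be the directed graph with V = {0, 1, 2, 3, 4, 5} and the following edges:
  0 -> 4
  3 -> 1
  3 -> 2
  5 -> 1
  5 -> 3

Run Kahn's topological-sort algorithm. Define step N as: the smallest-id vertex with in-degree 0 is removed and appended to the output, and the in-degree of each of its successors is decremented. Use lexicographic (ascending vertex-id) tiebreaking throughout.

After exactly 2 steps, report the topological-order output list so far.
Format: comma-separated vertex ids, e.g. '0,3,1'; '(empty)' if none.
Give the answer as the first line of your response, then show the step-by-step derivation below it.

0,4

step 1: output 0; order=[0]; indeg=(0,2,1,1,0,0)
step 2: output 4; order=[0,4]; indeg=(0,2,1,1,0,0)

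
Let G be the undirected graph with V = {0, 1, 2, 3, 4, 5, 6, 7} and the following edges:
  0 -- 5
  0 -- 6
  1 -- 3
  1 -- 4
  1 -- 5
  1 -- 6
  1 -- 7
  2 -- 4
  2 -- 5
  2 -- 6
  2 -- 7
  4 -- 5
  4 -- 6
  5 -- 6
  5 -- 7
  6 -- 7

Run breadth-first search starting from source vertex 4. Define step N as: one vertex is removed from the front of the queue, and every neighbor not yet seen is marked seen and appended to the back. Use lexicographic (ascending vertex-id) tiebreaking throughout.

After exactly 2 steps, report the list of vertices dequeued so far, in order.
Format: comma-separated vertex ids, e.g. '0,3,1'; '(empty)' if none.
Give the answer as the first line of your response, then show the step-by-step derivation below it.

4,1

step 1: dequeue 4; queue=[1,2,5,6]; order=4
step 2: dequeue 1; queue=[2,5,6,3,7]; order=4,1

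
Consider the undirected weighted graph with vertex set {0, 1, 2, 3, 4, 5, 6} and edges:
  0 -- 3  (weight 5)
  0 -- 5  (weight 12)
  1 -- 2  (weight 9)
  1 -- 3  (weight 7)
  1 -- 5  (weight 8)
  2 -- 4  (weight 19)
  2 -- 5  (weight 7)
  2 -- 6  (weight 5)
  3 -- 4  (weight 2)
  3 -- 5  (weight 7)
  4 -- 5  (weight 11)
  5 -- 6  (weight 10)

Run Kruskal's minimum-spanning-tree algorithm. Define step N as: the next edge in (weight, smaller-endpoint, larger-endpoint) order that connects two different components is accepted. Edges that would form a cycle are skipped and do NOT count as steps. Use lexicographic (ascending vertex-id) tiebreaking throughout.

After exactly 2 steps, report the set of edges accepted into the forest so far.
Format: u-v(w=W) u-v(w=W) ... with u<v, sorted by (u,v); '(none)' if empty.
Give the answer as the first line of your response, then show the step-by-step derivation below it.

0-3(w=5) 3-4(w=2)

step 1: add edge 3-4 (w=2); MST = {3-4(w=2)}
step 2: add edge 0-3 (w=5); MST = {0-3(w=5) 3-4(w=2)}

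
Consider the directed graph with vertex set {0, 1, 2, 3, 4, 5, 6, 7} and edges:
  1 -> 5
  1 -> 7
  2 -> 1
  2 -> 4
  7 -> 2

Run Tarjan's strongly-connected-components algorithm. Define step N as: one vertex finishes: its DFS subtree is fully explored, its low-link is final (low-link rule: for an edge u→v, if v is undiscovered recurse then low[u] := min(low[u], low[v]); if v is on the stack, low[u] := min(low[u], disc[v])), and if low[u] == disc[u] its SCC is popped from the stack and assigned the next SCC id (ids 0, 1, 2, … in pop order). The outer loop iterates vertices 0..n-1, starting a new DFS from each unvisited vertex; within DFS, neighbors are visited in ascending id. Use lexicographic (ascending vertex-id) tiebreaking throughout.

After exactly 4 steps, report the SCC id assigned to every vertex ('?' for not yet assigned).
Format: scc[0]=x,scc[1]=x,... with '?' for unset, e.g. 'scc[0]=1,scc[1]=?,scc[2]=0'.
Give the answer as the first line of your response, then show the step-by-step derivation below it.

scc[0]=0,scc[1]=?,scc[2]=?,scc[3]=?,scc[4]=2,scc[5]=1,scc[6]=?,scc[7]=?

step 1: low=(low[0]=0,low[1]=?,low[2]=?,low[3]=?,low[4]=?,low[5]=?,low[6]=?,low[7]=?); scc=(scc[0]=0,scc[1]=?,scc[2]=?,scc[3]=?,scc[4]=?,scc[5]=?,scc[6]=?,scc[7]=?)
step 2: low=(low[0]=0,low[1]=1,low[2]=?,low[3]=?,low[4]=?,low[5]=2,low[6]=?,low[7]=?); scc=(scc[0]=0,scc[1]=?,scc[2]=?,scc[3]=?,scc[4]=?,scc[5]=1,scc[6]=?,scc[7]=?)
step 3: low=(low[0]=0,low[1]=1,low[2]=1,low[3]=?,low[4]=5,low[5]=2,low[6]=?,low[7]=3); scc=(scc[0]=0,scc[1]=?,scc[2]=?,scc[3]=?,scc[4]=2,scc[5]=1,scc[6]=?,scc[7]=?)
step 4: low=(low[0]=0,low[1]=1,low[2]=1,low[3]=?,low[4]=5,low[5]=2,low[6]=?,low[7]=3); scc=(scc[0]=0,scc[1]=?,scc[2]=?,scc[3]=?,scc[4]=2,scc[5]=1,scc[6]=?,scc[7]=?)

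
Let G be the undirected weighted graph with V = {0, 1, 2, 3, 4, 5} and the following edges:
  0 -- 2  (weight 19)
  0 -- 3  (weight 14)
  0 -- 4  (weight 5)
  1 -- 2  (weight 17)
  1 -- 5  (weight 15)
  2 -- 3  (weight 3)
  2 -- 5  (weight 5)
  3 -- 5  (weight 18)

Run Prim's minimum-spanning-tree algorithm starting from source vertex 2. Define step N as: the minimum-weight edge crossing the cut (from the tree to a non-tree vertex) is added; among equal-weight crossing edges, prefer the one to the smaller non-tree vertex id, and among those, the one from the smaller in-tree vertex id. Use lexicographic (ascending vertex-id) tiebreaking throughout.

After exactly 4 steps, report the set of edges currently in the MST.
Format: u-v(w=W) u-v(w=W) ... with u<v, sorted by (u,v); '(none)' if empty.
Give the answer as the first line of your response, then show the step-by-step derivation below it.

0-3(w=14) 0-4(w=5) 2-3(w=3) 2-5(w=5)

step 1: add edge 2-3 (w=3); MST = {2-3(w=3)}
step 2: add edge 2-5 (w=5); MST = {2-3(w=3) 2-5(w=5)}
step 3: add edge 0-3 (w=14); MST = {0-3(w=14) 2-3(w=3) 2-5(w=5)}
step 4: add edge 0-4 (w=5); MST = {0-3(w=14) 0-4(w=5) 2-3(w=3) 2-5(w=5)}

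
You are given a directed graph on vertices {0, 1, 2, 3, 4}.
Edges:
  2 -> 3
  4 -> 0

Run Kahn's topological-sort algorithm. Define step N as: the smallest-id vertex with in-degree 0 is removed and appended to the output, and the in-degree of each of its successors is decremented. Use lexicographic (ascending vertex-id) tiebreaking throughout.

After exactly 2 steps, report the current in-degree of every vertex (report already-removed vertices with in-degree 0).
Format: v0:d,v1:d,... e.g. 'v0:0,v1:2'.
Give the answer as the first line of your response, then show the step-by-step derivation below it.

v0:1,v1:0,v2:0,v3:0,v4:0

step 1: output 1; order=[1]; indeg=(1,0,0,1,0)
step 2: output 2; order=[1,2]; indeg=(1,0,0,0,0)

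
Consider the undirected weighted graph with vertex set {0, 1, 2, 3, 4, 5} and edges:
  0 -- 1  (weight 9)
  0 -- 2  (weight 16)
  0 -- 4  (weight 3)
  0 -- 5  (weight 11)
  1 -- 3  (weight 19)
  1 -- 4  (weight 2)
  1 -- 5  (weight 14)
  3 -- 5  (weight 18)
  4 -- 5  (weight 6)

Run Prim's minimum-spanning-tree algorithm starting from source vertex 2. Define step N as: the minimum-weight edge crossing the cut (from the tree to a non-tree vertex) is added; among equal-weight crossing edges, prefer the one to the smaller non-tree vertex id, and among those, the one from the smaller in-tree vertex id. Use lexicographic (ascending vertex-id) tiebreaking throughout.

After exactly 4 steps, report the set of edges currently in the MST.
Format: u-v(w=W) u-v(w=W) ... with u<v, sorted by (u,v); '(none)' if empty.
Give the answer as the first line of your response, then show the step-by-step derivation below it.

0-2(w=16) 0-4(w=3) 1-4(w=2) 4-5(w=6)

step 1: add edge 0-2 (w=16); MST = {0-2(w=16)}
step 2: add edge 0-4 (w=3); MST = {0-2(w=16) 0-4(w=3)}
step 3: add edge 1-4 (w=2); MST = {0-2(w=16) 0-4(w=3) 1-4(w=2)}
step 4: add edge 4-5 (w=6); MST = {0-2(w=16) 0-4(w=3) 1-4(w=2) 4-5(w=6)}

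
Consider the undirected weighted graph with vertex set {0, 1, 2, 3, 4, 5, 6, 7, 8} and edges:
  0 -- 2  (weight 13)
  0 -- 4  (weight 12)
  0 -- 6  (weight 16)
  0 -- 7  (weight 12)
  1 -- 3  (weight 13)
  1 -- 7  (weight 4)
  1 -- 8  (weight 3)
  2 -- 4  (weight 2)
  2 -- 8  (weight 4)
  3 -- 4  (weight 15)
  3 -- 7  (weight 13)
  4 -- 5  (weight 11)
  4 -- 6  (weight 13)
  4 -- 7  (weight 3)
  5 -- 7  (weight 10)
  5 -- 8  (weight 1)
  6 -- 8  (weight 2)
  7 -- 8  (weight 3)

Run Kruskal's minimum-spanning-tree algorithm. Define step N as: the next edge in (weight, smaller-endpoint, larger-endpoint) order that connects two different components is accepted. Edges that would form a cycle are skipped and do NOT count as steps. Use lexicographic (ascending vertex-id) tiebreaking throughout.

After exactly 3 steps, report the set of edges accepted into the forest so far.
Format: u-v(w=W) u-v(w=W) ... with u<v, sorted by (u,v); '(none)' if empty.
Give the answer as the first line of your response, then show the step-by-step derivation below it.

2-4(w=2) 5-8(w=1) 6-8(w=2)

step 1: add edge 5-8 (w=1); MST = {5-8(w=1)}
step 2: add edge 2-4 (w=2); MST = {2-4(w=2) 5-8(w=1)}
step 3: add edge 6-8 (w=2); MST = {2-4(w=2) 5-8(w=1) 6-8(w=2)}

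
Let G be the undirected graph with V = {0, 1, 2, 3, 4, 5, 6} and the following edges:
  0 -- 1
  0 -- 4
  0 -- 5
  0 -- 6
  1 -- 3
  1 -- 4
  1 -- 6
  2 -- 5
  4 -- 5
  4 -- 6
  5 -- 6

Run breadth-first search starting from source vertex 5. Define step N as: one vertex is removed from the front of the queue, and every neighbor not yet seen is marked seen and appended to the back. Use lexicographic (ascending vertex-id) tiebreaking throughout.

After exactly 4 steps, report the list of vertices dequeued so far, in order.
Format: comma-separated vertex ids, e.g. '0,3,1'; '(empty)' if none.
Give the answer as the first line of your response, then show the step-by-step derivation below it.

5,0,2,4

step 1: dequeue 5; queue=[0,2,4,6]; order=5
step 2: dequeue 0; queue=[2,4,6,1]; order=5,0
step 3: dequeue 2; queue=[4,6,1]; order=5,0,2
step 4: dequeue 4; queue=[6,1]; order=5,0,2,4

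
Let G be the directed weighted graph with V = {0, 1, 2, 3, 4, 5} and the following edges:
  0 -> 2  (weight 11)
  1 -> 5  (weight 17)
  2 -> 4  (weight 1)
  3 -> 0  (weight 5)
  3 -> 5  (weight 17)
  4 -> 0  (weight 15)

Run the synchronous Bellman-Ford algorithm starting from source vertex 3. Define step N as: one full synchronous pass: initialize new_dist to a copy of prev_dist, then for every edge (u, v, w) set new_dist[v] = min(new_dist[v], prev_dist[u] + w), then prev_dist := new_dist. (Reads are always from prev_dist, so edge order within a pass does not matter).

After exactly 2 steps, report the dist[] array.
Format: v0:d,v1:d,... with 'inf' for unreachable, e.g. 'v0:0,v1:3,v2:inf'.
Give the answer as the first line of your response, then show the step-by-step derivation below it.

v0:5,v1:inf,v2:16,v3:0,v4:inf,v5:17

step 1: dist = v0:5,v1:inf,v2:inf,v3:0,v4:inf,v5:17
step 2: dist = v0:5,v1:inf,v2:16,v3:0,v4:inf,v5:17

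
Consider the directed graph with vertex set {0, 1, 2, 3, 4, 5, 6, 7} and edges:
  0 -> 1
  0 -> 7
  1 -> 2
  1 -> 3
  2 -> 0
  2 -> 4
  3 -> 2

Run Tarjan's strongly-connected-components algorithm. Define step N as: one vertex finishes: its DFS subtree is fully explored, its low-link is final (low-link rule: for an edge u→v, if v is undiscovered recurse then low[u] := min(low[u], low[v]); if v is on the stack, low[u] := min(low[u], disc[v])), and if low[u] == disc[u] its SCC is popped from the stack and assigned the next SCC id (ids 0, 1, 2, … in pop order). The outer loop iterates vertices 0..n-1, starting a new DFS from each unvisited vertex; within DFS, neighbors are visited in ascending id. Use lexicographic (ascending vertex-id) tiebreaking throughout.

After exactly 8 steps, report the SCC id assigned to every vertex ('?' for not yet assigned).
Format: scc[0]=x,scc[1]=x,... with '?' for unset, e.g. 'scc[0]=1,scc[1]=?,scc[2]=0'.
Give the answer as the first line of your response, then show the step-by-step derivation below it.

scc[0]=2,scc[1]=2,scc[2]=2,scc[3]=2,scc[4]=0,scc[5]=3,scc[6]=4,scc[7]=1

step 1: low=(low[0]=0,low[1]=1,low[2]=0,low[3]=?,low[4]=3,low[5]=?,low[6]=?,low[7]=?); scc=(scc[0]=?,scc[1]=?,scc[2]=?,scc[3]=?,scc[4]=0,scc[5]=?,scc[6]=?,scc[7]=?)
step 2: low=(low[0]=0,low[1]=1,low[2]=0,low[3]=?,low[4]=3,low[5]=?,low[6]=?,low[7]=?); scc=(scc[0]=?,scc[1]=?,scc[2]=?,scc[3]=?,scc[4]=0,scc[5]=?,scc[6]=?,scc[7]=?)
step 3: low=(low[0]=0,low[1]=0,low[2]=0,low[3]=2,low[4]=3,low[5]=?,low[6]=?,low[7]=?); scc=(scc[0]=?,scc[1]=?,scc[2]=?,scc[3]=?,scc[4]=0,scc[5]=?,scc[6]=?,scc[7]=?)
step 4: low=(low[0]=0,low[1]=0,low[2]=0,low[3]=2,low[4]=3,low[5]=?,low[6]=?,low[7]=?); scc=(scc[0]=?,scc[1]=?,scc[2]=?,scc[3]=?,scc[4]=0,scc[5]=?,scc[6]=?,scc[7]=?)
step 5: low=(low[0]=0,low[1]=0,low[2]=0,low[3]=2,low[4]=3,low[5]=?,low[6]=?,low[7]=5); scc=(scc[0]=?,scc[1]=?,scc[2]=?,scc[3]=?,scc[4]=0,scc[5]=?,scc[6]=?,scc[7]=1)
step 6: low=(low[0]=0,low[1]=0,low[2]=0,low[3]=2,low[4]=3,low[5]=?,low[6]=?,low[7]=5); scc=(scc[0]=2,scc[1]=2,scc[2]=2,scc[3]=2,scc[4]=0,scc[5]=?,scc[6]=?,scc[7]=1)
step 7: low=(low[0]=0,low[1]=0,low[2]=0,low[3]=2,low[4]=3,low[5]=6,low[6]=?,low[7]=5); scc=(scc[0]=2,scc[1]=2,scc[2]=2,scc[3]=2,scc[4]=0,scc[5]=3,scc[6]=?,scc[7]=1)
step 8: low=(low[0]=0,low[1]=0,low[2]=0,low[3]=2,low[4]=3,low[5]=6,low[6]=7,low[7]=5); scc=(scc[0]=2,scc[1]=2,scc[2]=2,scc[3]=2,scc[4]=0,scc[5]=3,scc[6]=4,scc[7]=1)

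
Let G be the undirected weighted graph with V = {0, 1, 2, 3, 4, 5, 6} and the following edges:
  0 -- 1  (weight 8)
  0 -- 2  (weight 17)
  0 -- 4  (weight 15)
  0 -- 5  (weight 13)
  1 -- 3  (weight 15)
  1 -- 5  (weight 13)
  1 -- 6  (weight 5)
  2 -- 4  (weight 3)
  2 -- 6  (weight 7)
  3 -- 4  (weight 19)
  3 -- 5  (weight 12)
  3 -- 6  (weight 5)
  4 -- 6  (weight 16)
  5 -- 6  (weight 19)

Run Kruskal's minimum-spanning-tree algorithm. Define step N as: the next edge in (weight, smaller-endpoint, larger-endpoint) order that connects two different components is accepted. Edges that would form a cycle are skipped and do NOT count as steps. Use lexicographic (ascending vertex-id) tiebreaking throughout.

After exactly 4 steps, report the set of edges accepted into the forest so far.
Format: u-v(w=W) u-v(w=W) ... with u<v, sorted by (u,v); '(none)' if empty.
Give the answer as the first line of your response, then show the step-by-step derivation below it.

1-6(w=5) 2-4(w=3) 2-6(w=7) 3-6(w=5)

step 1: add edge 2-4 (w=3); MST = {2-4(w=3)}
step 2: add edge 1-6 (w=5); MST = {1-6(w=5) 2-4(w=3)}
step 3: add edge 3-6 (w=5); MST = {1-6(w=5) 2-4(w=3) 3-6(w=5)}
step 4: add edge 2-6 (w=7); MST = {1-6(w=5) 2-4(w=3) 2-6(w=7) 3-6(w=5)}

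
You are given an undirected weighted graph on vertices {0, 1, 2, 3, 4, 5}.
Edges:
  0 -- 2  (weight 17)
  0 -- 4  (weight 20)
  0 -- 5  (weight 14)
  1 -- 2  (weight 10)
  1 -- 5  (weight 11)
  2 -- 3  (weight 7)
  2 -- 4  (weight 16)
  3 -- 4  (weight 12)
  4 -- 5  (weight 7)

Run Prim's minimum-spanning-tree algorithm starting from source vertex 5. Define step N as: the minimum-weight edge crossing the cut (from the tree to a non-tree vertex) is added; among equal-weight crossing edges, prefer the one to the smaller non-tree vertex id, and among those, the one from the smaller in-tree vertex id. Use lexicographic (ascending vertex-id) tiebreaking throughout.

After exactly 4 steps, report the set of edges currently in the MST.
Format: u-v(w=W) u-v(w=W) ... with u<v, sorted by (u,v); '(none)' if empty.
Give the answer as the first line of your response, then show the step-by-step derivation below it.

1-2(w=10) 1-5(w=11) 2-3(w=7) 4-5(w=7)

step 1: add edge 4-5 (w=7); MST = {4-5(w=7)}
step 2: add edge 1-5 (w=11); MST = {1-5(w=11) 4-5(w=7)}
step 3: add edge 1-2 (w=10); MST = {1-2(w=10) 1-5(w=11) 4-5(w=7)}
step 4: add edge 2-3 (w=7); MST = {1-2(w=10) 1-5(w=11) 2-3(w=7) 4-5(w=7)}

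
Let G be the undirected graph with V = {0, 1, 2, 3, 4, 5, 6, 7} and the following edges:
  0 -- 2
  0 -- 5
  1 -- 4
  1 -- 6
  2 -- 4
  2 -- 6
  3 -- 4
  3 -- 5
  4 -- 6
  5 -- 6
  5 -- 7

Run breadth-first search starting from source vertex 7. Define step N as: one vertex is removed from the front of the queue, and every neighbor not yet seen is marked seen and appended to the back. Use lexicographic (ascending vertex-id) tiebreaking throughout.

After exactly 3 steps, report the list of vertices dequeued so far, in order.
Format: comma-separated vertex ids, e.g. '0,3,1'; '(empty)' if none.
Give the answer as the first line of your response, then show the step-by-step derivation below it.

7,5,0

step 1: dequeue 7; queue=[5]; order=7
step 2: dequeue 5; queue=[0,3,6]; order=7,5
step 3: dequeue 0; queue=[3,6,2]; order=7,5,0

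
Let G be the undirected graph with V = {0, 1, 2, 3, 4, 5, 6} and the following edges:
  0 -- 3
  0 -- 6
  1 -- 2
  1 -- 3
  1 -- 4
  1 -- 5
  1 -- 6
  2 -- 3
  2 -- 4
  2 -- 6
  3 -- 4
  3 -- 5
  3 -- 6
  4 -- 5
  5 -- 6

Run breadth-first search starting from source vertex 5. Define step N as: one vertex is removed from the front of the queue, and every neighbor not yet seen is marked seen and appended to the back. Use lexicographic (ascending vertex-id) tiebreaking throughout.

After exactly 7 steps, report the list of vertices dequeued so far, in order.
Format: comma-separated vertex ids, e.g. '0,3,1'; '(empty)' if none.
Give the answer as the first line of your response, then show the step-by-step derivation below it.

5,1,3,4,6,2,0

step 1: dequeue 5; queue=[1,3,4,6]; order=5
step 2: dequeue 1; queue=[3,4,6,2]; order=5,1
step 3: dequeue 3; queue=[4,6,2,0]; order=5,1,3
step 4: dequeue 4; queue=[6,2,0]; order=5,1,3,4
step 5: dequeue 6; queue=[2,0]; order=5,1,3,4,6
step 6: dequeue 2; queue=[0]; order=5,1,3,4,6,2
step 7: dequeue 0; queue=[(empty)]; order=5,1,3,4,6,2,0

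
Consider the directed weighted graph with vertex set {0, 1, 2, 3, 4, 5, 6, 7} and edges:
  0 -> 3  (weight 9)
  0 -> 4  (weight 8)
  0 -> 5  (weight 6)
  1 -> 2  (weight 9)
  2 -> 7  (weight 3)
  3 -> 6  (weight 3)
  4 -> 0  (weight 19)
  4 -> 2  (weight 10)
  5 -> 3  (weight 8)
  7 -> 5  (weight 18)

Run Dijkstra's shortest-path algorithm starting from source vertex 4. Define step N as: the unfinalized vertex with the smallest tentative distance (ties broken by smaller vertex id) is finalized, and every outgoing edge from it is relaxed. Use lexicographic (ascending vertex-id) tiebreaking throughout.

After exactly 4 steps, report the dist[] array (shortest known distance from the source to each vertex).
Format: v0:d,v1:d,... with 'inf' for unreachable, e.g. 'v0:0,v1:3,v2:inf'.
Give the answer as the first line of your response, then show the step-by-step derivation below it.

v0:19,v1:inf,v2:10,v3:28,v4:0,v5:25,v6:inf,v7:13

step 1: dist = v0:19,v1:inf,v2:10,v3:inf,v4:0,v5:inf,v6:inf,v7:inf
step 2: dist = v0:19,v1:inf,v2:10,v3:inf,v4:0,v5:inf,v6:inf,v7:13
step 3: dist = v0:19,v1:inf,v2:10,v3:inf,v4:0,v5:31,v6:inf,v7:13
step 4: dist = v0:19,v1:inf,v2:10,v3:28,v4:0,v5:25,v6:inf,v7:13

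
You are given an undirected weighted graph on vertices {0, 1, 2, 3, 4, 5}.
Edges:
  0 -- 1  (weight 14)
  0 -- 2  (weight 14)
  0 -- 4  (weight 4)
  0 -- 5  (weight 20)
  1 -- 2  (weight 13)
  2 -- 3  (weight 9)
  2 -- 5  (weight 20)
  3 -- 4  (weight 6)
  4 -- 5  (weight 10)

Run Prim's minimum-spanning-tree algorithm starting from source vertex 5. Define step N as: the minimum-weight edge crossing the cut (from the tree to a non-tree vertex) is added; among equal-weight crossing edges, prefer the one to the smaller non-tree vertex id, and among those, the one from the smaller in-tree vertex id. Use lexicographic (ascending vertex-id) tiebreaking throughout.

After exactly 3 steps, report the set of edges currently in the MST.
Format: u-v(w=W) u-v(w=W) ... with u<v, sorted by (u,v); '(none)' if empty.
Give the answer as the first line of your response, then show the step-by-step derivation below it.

0-4(w=4) 3-4(w=6) 4-5(w=10)

step 1: add edge 4-5 (w=10); MST = {4-5(w=10)}
step 2: add edge 0-4 (w=4); MST = {0-4(w=4) 4-5(w=10)}
step 3: add edge 3-4 (w=6); MST = {0-4(w=4) 3-4(w=6) 4-5(w=10)}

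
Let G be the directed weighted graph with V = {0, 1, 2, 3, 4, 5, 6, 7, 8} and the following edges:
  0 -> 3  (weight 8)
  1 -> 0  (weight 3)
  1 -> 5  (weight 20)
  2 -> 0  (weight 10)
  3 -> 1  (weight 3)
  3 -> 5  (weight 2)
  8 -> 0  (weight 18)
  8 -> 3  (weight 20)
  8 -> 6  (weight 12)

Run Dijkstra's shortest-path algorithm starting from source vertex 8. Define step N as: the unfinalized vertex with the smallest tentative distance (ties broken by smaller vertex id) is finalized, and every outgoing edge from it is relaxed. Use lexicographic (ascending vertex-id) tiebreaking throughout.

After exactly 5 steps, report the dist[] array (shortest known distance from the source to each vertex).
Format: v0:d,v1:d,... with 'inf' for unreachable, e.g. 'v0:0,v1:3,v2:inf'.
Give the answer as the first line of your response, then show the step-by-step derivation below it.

v0:18,v1:23,v2:inf,v3:20,v4:inf,v5:22,v6:12,v7:inf,v8:0

step 1: dist = v0:18,v1:inf,v2:inf,v3:20,v4:inf,v5:inf,v6:12,v7:inf,v8:0
step 2: dist = v0:18,v1:inf,v2:inf,v3:20,v4:inf,v5:inf,v6:12,v7:inf,v8:0
step 3: dist = v0:18,v1:inf,v2:inf,v3:20,v4:inf,v5:inf,v6:12,v7:inf,v8:0
step 4: dist = v0:18,v1:23,v2:inf,v3:20,v4:inf,v5:22,v6:12,v7:inf,v8:0
step 5: dist = v0:18,v1:23,v2:inf,v3:20,v4:inf,v5:22,v6:12,v7:inf,v8:0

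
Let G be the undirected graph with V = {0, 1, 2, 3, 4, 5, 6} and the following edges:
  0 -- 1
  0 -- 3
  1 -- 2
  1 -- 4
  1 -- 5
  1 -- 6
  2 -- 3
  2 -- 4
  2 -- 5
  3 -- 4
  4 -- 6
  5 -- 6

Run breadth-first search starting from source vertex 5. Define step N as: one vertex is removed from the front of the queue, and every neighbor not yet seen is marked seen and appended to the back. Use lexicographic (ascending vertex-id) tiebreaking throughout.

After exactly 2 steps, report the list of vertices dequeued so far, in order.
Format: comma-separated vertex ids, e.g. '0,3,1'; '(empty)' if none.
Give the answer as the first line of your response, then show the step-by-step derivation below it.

5,1

step 1: dequeue 5; queue=[1,2,6]; order=5
step 2: dequeue 1; queue=[2,6,0,4]; order=5,1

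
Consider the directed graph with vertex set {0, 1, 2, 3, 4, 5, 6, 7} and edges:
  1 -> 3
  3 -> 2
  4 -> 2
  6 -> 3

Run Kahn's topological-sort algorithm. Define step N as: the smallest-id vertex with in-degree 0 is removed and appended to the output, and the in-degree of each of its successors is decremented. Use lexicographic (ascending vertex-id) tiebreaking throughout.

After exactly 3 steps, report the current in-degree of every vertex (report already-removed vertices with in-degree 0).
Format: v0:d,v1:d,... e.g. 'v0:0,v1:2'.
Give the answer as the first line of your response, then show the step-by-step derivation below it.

v0:0,v1:0,v2:1,v3:1,v4:0,v5:0,v6:0,v7:0

step 1: output 0; order=[0]; indeg=(0,0,2,2,0,0,0,0)
step 2: output 1; order=[0,1]; indeg=(0,0,2,1,0,0,0,0)
step 3: output 4; order=[0,1,4]; indeg=(0,0,1,1,0,0,0,0)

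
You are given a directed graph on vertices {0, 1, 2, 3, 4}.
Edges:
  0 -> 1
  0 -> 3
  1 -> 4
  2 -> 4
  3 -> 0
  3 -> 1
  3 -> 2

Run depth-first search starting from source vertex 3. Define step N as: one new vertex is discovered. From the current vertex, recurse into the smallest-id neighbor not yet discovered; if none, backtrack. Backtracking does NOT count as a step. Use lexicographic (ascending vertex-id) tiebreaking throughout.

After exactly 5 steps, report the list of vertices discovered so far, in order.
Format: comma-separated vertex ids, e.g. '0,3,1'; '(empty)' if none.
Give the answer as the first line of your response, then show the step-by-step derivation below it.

3,0,1,4,2

step 1: discover 3; path=3; order=3
step 2: discover 0; path=3>0; order=3,0
step 3: discover 1; path=3>0>1; order=3,0,1
step 4: discover 4; path=3>0>1>4; order=3,0,1,4
step 5: discover 2; path=3>2; order=3,0,1,4,2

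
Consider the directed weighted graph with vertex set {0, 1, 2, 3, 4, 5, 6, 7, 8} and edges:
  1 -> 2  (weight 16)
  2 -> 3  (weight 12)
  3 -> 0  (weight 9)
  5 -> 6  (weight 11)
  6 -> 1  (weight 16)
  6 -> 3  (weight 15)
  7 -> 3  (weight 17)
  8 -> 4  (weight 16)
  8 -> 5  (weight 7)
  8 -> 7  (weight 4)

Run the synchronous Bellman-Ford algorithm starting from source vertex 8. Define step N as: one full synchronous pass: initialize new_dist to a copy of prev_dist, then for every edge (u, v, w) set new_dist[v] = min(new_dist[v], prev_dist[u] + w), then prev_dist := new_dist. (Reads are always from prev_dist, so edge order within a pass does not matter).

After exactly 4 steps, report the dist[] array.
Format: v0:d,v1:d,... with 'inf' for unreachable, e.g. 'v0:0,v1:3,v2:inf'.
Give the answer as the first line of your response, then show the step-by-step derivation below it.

v0:30,v1:34,v2:50,v3:21,v4:16,v5:7,v6:18,v7:4,v8:0

step 1: dist = v0:inf,v1:inf,v2:inf,v3:inf,v4:16,v5:7,v6:inf,v7:4,v8:0
step 2: dist = v0:inf,v1:inf,v2:inf,v3:21,v4:16,v5:7,v6:18,v7:4,v8:0
step 3: dist = v0:30,v1:34,v2:inf,v3:21,v4:16,v5:7,v6:18,v7:4,v8:0
step 4: dist = v0:30,v1:34,v2:50,v3:21,v4:16,v5:7,v6:18,v7:4,v8:0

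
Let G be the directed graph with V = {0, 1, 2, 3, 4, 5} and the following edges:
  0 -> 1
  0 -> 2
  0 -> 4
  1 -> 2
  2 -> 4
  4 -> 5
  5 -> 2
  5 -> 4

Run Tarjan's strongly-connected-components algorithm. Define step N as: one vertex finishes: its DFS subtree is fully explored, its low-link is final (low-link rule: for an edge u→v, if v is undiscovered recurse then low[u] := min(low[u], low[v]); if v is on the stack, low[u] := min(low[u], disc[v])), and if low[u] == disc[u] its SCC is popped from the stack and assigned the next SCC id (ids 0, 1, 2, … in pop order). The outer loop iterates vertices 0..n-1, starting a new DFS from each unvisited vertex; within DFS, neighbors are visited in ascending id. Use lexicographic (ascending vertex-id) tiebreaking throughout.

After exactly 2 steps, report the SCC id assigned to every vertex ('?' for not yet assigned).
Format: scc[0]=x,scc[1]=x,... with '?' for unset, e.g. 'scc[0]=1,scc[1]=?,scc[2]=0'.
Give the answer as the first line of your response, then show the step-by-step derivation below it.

scc[0]=?,scc[1]=?,scc[2]=?,scc[3]=?,scc[4]=?,scc[5]=?

step 1: low=(low[0]=0,low[1]=1,low[2]=2,low[3]=?,low[4]=3,low[5]=2); scc=(scc[0]=?,scc[1]=?,scc[2]=?,scc[3]=?,scc[4]=?,scc[5]=?)
step 2: low=(low[0]=0,low[1]=1,low[2]=2,low[3]=?,low[4]=2,low[5]=2); scc=(scc[0]=?,scc[1]=?,scc[2]=?,scc[3]=?,scc[4]=?,scc[5]=?)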